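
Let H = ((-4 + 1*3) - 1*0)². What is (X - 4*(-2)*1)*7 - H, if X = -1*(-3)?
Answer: 76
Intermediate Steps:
X = 3
H = 1 (H = ((-4 + 3) + 0)² = (-1 + 0)² = (-1)² = 1)
(X - 4*(-2)*1)*7 - H = (3 - 4*(-2)*1)*7 - 1*1 = (3 + 8*1)*7 - 1 = (3 + 8)*7 - 1 = 11*7 - 1 = 77 - 1 = 76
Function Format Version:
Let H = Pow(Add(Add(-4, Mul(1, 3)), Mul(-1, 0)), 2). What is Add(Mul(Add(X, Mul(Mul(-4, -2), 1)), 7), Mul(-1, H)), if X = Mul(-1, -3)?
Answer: 76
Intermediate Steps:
X = 3
H = 1 (H = Pow(Add(Add(-4, 3), 0), 2) = Pow(Add(-1, 0), 2) = Pow(-1, 2) = 1)
Add(Mul(Add(X, Mul(Mul(-4, -2), 1)), 7), Mul(-1, H)) = Add(Mul(Add(3, Mul(Mul(-4, -2), 1)), 7), Mul(-1, 1)) = Add(Mul(Add(3, Mul(8, 1)), 7), -1) = Add(Mul(Add(3, 8), 7), -1) = Add(Mul(11, 7), -1) = Add(77, -1) = 76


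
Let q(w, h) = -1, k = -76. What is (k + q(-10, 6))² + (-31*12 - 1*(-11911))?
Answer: 17468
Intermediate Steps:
(k + q(-10, 6))² + (-31*12 - 1*(-11911)) = (-76 - 1)² + (-31*12 - 1*(-11911)) = (-77)² + (-372 + 11911) = 5929 + 11539 = 17468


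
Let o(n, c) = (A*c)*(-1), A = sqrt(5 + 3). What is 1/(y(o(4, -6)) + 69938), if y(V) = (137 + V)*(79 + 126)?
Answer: 98023/9596405329 - 2460*sqrt(2)/9596405329 ≈ 9.8520e-6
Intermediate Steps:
A = 2*sqrt(2) (A = sqrt(8) = 2*sqrt(2) ≈ 2.8284)
o(n, c) = -2*c*sqrt(2) (o(n, c) = ((2*sqrt(2))*c)*(-1) = (2*c*sqrt(2))*(-1) = -2*c*sqrt(2))
y(V) = 28085 + 205*V (y(V) = (137 + V)*205 = 28085 + 205*V)
1/(y(o(4, -6)) + 69938) = 1/((28085 + 205*(-2*(-6)*sqrt(2))) + 69938) = 1/((28085 + 205*(12*sqrt(2))) + 69938) = 1/((28085 + 2460*sqrt(2)) + 69938) = 1/(98023 + 2460*sqrt(2))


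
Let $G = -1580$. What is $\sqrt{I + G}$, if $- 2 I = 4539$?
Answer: $\frac{i \sqrt{15398}}{2} \approx 62.044 i$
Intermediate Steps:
$I = - \frac{4539}{2}$ ($I = \left(- \frac{1}{2}\right) 4539 = - \frac{4539}{2} \approx -2269.5$)
$\sqrt{I + G} = \sqrt{- \frac{4539}{2} - 1580} = \sqrt{- \frac{7699}{2}} = \frac{i \sqrt{15398}}{2}$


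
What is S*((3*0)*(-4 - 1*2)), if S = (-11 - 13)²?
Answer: 0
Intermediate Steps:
S = 576 (S = (-24)² = 576)
S*((3*0)*(-4 - 1*2)) = 576*((3*0)*(-4 - 1*2)) = 576*(0*(-4 - 2)) = 576*(0*(-6)) = 576*0 = 0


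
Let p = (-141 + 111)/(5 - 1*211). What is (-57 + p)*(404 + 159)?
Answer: -3296928/103 ≈ -32009.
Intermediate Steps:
p = 15/103 (p = -30/(5 - 211) = -30/(-206) = -30*(-1/206) = 15/103 ≈ 0.14563)
(-57 + p)*(404 + 159) = (-57 + 15/103)*(404 + 159) = -5856/103*563 = -3296928/103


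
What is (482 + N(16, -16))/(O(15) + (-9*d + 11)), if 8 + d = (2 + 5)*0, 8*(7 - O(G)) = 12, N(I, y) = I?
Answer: 332/59 ≈ 5.6271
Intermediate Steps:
O(G) = 11/2 (O(G) = 7 - 1/8*12 = 7 - 3/2 = 11/2)
d = -8 (d = -8 + (2 + 5)*0 = -8 + 7*0 = -8 + 0 = -8)
(482 + N(16, -16))/(O(15) + (-9*d + 11)) = (482 + 16)/(11/2 + (-9*(-8) + 11)) = 498/(11/2 + (72 + 11)) = 498/(11/2 + 83) = 498/(177/2) = 498*(2/177) = 332/59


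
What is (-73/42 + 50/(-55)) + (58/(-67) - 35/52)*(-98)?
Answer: 29807963/201201 ≈ 148.15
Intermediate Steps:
(-73/42 + 50/(-55)) + (58/(-67) - 35/52)*(-98) = (-73*1/42 + 50*(-1/55)) + (58*(-1/67) - 35*1/52)*(-98) = (-73/42 - 10/11) + (-58/67 - 35/52)*(-98) = -1223/462 - 5361/3484*(-98) = -1223/462 + 262689/1742 = 29807963/201201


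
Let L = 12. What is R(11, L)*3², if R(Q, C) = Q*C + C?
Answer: 1296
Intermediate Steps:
R(Q, C) = C + C*Q (R(Q, C) = C*Q + C = C + C*Q)
R(11, L)*3² = (12*(1 + 11))*3² = (12*12)*9 = 144*9 = 1296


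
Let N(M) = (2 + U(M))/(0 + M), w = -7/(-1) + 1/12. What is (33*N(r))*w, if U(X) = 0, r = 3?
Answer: 935/6 ≈ 155.83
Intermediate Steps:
w = 85/12 (w = -7*(-1) + 1*(1/12) = 7 + 1/12 = 85/12 ≈ 7.0833)
N(M) = 2/M (N(M) = (2 + 0)/(0 + M) = 2/M)
(33*N(r))*w = (33*(2/3))*(85/12) = (33*(2*(⅓)))*(85/12) = (33*(⅔))*(85/12) = 22*(85/12) = 935/6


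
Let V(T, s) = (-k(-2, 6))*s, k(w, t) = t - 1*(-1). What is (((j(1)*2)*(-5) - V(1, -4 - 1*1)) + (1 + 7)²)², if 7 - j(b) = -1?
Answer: 2601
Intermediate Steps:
j(b) = 8 (j(b) = 7 - 1*(-1) = 7 + 1 = 8)
k(w, t) = 1 + t (k(w, t) = t + 1 = 1 + t)
V(T, s) = -7*s (V(T, s) = (-(1 + 6))*s = (-1*7)*s = -7*s)
(((j(1)*2)*(-5) - V(1, -4 - 1*1)) + (1 + 7)²)² = (((8*2)*(-5) - (-7)*(-4 - 1*1)) + (1 + 7)²)² = ((16*(-5) - (-7)*(-4 - 1)) + 8²)² = ((-80 - (-7)*(-5)) + 64)² = ((-80 - 1*35) + 64)² = ((-80 - 35) + 64)² = (-115 + 64)² = (-51)² = 2601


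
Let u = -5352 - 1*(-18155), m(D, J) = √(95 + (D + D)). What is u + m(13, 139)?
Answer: 12814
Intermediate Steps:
m(D, J) = √(95 + 2*D)
u = 12803 (u = -5352 + 18155 = 12803)
u + m(13, 139) = 12803 + √(95 + 2*13) = 12803 + √(95 + 26) = 12803 + √121 = 12803 + 11 = 12814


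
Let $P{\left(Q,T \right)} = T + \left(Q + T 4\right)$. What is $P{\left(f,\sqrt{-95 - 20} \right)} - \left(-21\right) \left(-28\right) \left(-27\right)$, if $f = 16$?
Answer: $15892 + 5 i \sqrt{115} \approx 15892.0 + 53.619 i$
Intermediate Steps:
$P{\left(Q,T \right)} = Q + 5 T$ ($P{\left(Q,T \right)} = T + \left(Q + 4 T\right) = Q + 5 T$)
$P{\left(f,\sqrt{-95 - 20} \right)} - \left(-21\right) \left(-28\right) \left(-27\right) = \left(16 + 5 \sqrt{-95 - 20}\right) - \left(-21\right) \left(-28\right) \left(-27\right) = \left(16 + 5 \sqrt{-115}\right) - 588 \left(-27\right) = \left(16 + 5 i \sqrt{115}\right) - -15876 = \left(16 + 5 i \sqrt{115}\right) + 15876 = 15892 + 5 i \sqrt{115}$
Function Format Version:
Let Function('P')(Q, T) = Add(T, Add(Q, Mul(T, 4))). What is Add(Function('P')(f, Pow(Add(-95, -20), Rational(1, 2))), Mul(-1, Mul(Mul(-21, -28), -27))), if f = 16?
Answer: Add(15892, Mul(5, I, Pow(115, Rational(1, 2)))) ≈ Add(15892., Mul(53.619, I))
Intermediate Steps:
Function('P')(Q, T) = Add(Q, Mul(5, T)) (Function('P')(Q, T) = Add(T, Add(Q, Mul(4, T))) = Add(Q, Mul(5, T)))
Add(Function('P')(f, Pow(Add(-95, -20), Rational(1, 2))), Mul(-1, Mul(Mul(-21, -28), -27))) = Add(Add(16, Mul(5, Pow(Add(-95, -20), Rational(1, 2)))), Mul(-1, Mul(Mul(-21, -28), -27))) = Add(Add(16, Mul(5, Pow(-115, Rational(1, 2)))), Mul(-1, Mul(588, -27))) = Add(Add(16, Mul(5, Mul(I, Pow(115, Rational(1, 2))))), Mul(-1, -15876)) = Add(Add(16, Mul(5, I, Pow(115, Rational(1, 2)))), 15876) = Add(15892, Mul(5, I, Pow(115, Rational(1, 2))))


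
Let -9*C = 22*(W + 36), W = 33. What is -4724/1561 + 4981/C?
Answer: -25716367/789866 ≈ -32.558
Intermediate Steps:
C = -506/3 (C = -22*(33 + 36)/9 = -22*69/9 = -⅑*1518 = -506/3 ≈ -168.67)
-4724/1561 + 4981/C = -4724/1561 + 4981/(-506/3) = -4724*1/1561 + 4981*(-3/506) = -4724/1561 - 14943/506 = -25716367/789866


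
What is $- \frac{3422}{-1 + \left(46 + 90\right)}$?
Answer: $- \frac{3422}{135} \approx -25.348$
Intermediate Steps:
$- \frac{3422}{-1 + \left(46 + 90\right)} = - \frac{3422}{-1 + 136} = - \frac{3422}{135}$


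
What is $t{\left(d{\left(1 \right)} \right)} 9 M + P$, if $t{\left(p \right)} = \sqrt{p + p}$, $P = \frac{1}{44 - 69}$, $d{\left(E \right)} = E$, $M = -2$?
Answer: $- \frac{1}{25} - 18 \sqrt{2} \approx -25.496$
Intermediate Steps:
$P = - \frac{1}{25}$ ($P = \frac{1}{-25} = - \frac{1}{25} \approx -0.04$)
$t{\left(p \right)} = \sqrt{2} \sqrt{p}$ ($t{\left(p \right)} = \sqrt{2 p} = \sqrt{2} \sqrt{p}$)
$t{\left(d{\left(1 \right)} \right)} 9 M + P = \sqrt{2} \sqrt{1} \cdot 9 \left(-2\right) - \frac{1}{25} = \sqrt{2} \cdot 1 \left(-18\right) - \frac{1}{25} = \sqrt{2} \left(-18\right) - \frac{1}{25} = - 18 \sqrt{2} - \frac{1}{25} = - \frac{1}{25} - 18 \sqrt{2}$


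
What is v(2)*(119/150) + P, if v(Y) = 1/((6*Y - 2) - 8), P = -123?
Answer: -36781/300 ≈ -122.60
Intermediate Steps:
v(Y) = 1/(-10 + 6*Y) (v(Y) = 1/((-2 + 6*Y) - 8) = 1/(-10 + 6*Y))
v(2)*(119/150) + P = (1/(2*(-5 + 3*2)))*(119/150) - 123 = (1/(2*(-5 + 6)))*(119*(1/150)) - 123 = ((½)/1)*(119/150) - 123 = ((½)*1)*(119/150) - 123 = (½)*(119/150) - 123 = 119/300 - 123 = -36781/300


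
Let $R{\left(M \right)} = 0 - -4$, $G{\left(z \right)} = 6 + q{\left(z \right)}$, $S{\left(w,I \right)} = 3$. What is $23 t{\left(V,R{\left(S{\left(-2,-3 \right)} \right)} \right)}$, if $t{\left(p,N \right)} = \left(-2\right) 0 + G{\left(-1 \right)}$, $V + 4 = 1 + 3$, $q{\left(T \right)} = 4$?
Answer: $230$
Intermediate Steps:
$G{\left(z \right)} = 10$ ($G{\left(z \right)} = 6 + 4 = 10$)
$R{\left(M \right)} = 4$ ($R{\left(M \right)} = 0 + 4 = 4$)
$V = 0$ ($V = -4 + \left(1 + 3\right) = -4 + 4 = 0$)
$t{\left(p,N \right)} = 10$ ($t{\left(p,N \right)} = \left(-2\right) 0 + 10 = 0 + 10 = 10$)
$23 t{\left(V,R{\left(S{\left(-2,-3 \right)} \right)} \right)} = 23 \cdot 10 = 230$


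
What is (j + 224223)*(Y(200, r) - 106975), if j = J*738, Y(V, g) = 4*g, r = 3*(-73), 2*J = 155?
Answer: -30351212718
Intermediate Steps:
J = 155/2 (J = (½)*155 = 155/2 ≈ 77.500)
r = -219
j = 57195 (j = (155/2)*738 = 57195)
(j + 224223)*(Y(200, r) - 106975) = (57195 + 224223)*(4*(-219) - 106975) = 281418*(-876 - 106975) = 281418*(-107851) = -30351212718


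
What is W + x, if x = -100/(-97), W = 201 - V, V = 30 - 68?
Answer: 23283/97 ≈ 240.03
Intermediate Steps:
V = -38
W = 239 (W = 201 - 1*(-38) = 201 + 38 = 239)
x = 100/97 (x = -100*(-1/97) = 100/97 ≈ 1.0309)
W + x = 239 + 100/97 = 23283/97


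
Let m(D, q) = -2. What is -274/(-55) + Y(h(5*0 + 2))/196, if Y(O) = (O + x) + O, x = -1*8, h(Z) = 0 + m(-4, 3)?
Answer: 13261/2695 ≈ 4.9206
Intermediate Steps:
h(Z) = -2 (h(Z) = 0 - 2 = -2)
x = -8
Y(O) = -8 + 2*O (Y(O) = (O - 8) + O = (-8 + O) + O = -8 + 2*O)
-274/(-55) + Y(h(5*0 + 2))/196 = -274/(-55) + (-8 + 2*(-2))/196 = -274*(-1/55) + (-8 - 4)*(1/196) = 274/55 - 12*1/196 = 274/55 - 3/49 = 13261/2695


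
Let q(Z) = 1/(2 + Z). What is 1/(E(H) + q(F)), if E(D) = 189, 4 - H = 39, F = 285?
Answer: 287/54244 ≈ 0.0052909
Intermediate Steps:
H = -35 (H = 4 - 1*39 = 4 - 39 = -35)
1/(E(H) + q(F)) = 1/(189 + 1/(2 + 285)) = 1/(189 + 1/287) = 1/(54244/287) = 287/54244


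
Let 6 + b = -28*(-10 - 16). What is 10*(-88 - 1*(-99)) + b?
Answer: 832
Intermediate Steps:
b = 722 (b = -6 - 28*(-10 - 16) = -6 - 28*(-26) = -6 + 728 = 722)
10*(-88 - 1*(-99)) + b = 10*(-88 - 1*(-99)) + 722 = 10*(-88 + 99) + 722 = 10*11 + 722 = 110 + 722 = 832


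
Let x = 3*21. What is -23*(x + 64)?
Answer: -2921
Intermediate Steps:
x = 63
-23*(x + 64) = -23*(63 + 64) = -23*127 = -2921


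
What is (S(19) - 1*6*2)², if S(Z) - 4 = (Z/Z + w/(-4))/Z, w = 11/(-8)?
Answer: 23242041/369664 ≈ 62.873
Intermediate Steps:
w = -11/8 (w = 11*(-⅛) = -11/8 ≈ -1.3750)
S(Z) = 4 + 43/(32*Z) (S(Z) = 4 + (Z/Z - 11/8/(-4))/Z = 4 + (1 - 11/8*(-¼))/Z = 4 + (1 + 11/32)/Z = 4 + 43/(32*Z))
(S(19) - 1*6*2)² = ((4 + (43/32)/19) - 1*6*2)² = ((4 + (43/32)*(1/19)) - 6*2)² = ((4 + 43/608) - 12)² = (2475/608 - 12)² = (-4821/608)² = 23242041/369664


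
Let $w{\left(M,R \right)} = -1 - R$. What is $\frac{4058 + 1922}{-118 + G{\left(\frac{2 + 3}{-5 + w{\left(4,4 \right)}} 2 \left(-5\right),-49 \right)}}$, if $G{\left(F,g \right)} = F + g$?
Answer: $- \frac{2990}{81} \approx -36.914$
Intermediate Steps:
$\frac{4058 + 1922}{-118 + G{\left(\frac{2 + 3}{-5 + w{\left(4,4 \right)}} 2 \left(-5\right),-49 \right)}} = \frac{4058 + 1922}{-118 - \left(49 - \frac{2 + 3}{-5 - 5} \cdot 2 \left(-5\right)\right)} = \frac{5980}{-118 - \left(49 - \frac{5}{-5 - 5} \cdot 2 \left(-5\right)\right)} = \frac{5980}{-118 - \left(49 - \frac{5}{-10} \cdot 2 \left(-5\right)\right)} = \frac{5980}{-118 - \left(49 - 5 \left(- \frac{1}{10}\right) 2 \left(-5\right)\right)} = \frac{5980}{-118 - \left(49 - \left(- \frac{1}{2}\right) 2 \left(-5\right)\right)} = \frac{5980}{-118 - 44} = \frac{5980}{-162} = 5980 \left(- \frac{1}{162}\right) = - \frac{2990}{81}$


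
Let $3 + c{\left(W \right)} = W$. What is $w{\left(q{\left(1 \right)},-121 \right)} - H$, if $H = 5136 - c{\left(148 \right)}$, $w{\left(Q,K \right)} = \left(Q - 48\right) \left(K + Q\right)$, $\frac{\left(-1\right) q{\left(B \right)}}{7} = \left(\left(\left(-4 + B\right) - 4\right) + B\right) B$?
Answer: $-4517$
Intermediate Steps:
$c{\left(W \right)} = -3 + W$
$q{\left(B \right)} = - 7 B \left(-8 + 2 B\right)$ ($q{\left(B \right)} = - 7 \left(\left(\left(-4 + B\right) - 4\right) + B\right) B = - 7 \left(\left(-8 + B\right) + B\right) B = - 7 \left(-8 + 2 B\right) B = - 7 B \left(-8 + 2 B\right)$)
$w{\left(Q,K \right)} = \left(-48 + Q\right) \left(K + Q\right)$
$H = 4991$ ($H = 5136 - \left(-3 + 148\right) = 5136 - 145 = 4991$)
$w{\left(q{\left(1 \right)},-121 \right)} - H = \left(\left(14 \cdot 1 \left(4 - 1\right)\right)^{2} - -5808 - 48 \cdot 14 \cdot 1 \left(4 - 1\right) - 121 \cdot 14 \cdot 1 \left(4 - 1\right)\right) - 4991 = \left(\left(14 \cdot 1 \left(4 - 1\right)\right)^{2} + 5808 - 48 \cdot 14 \cdot 1 \left(4 - 1\right) - 121 \cdot 14 \cdot 1 \left(4 - 1\right)\right) - 4991 = \left(\left(14 \cdot 1 \cdot 3\right)^{2} + 5808 - 48 \cdot 14 \cdot 1 \cdot 3 - 121 \cdot 14 \cdot 1 \cdot 3\right) - 4991 = \left(42^{2} + 5808 - 2016 - 5082\right) - 4991 = \left(1764 + 5808 - 2016 - 5082\right) - 4991 = 474 - 4991 = -4517$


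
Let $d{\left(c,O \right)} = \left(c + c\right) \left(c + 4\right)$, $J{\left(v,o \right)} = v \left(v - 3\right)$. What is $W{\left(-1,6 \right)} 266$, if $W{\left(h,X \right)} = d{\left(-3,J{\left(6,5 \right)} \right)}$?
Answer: $-1596$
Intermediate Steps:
$J{\left(v,o \right)} = v \left(-3 + v\right)$
$d{\left(c,O \right)} = 2 c \left(4 + c\right)$
$W{\left(h,X \right)} = -6$ ($W{\left(h,X \right)} = 2 \left(-3\right) \left(4 - 3\right) = 2 \left(-3\right) 1 = -6$)
$W{\left(-1,6 \right)} 266 = \left(-6\right) 266 = -1596$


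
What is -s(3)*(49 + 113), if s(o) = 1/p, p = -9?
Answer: 18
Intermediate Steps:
s(o) = -1/9 (s(o) = 1/(-9) = -1/9)
-s(3)*(49 + 113) = -(-1)*(49 + 113)/9 = -(-1)*162/9 = -1*(-18) = 18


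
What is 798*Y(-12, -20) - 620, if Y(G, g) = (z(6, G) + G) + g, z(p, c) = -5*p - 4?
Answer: -53288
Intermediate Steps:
z(p, c) = -4 - 5*p
Y(G, g) = -34 + G + g (Y(G, g) = ((-4 - 5*6) + G) + g = ((-4 - 30) + G) + g = (-34 + G) + g = -34 + G + g)
798*Y(-12, -20) - 620 = 798*(-34 - 12 - 20) - 620 = 798*(-66) - 620 = -52668 - 620 = -53288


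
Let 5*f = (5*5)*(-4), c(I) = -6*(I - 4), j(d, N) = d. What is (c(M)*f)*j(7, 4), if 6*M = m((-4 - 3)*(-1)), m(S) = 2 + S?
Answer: -2100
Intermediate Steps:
M = 3/2 (M = (2 + (-4 - 3)*(-1))/6 = (2 - 7*(-1))/6 = (2 + 7)/6 = (1/6)*9 = 3/2 ≈ 1.5000)
c(I) = 24 - 6*I (c(I) = -6*(-4 + I) = 24 - 6*I)
f = -20 (f = ((5*5)*(-4))/5 = (25*(-4))/5 = (1/5)*(-100) = -20)
(c(M)*f)*j(7, 4) = ((24 - 6*3/2)*(-20))*7 = ((24 - 9)*(-20))*7 = (15*(-20))*7 = -300*7 = -2100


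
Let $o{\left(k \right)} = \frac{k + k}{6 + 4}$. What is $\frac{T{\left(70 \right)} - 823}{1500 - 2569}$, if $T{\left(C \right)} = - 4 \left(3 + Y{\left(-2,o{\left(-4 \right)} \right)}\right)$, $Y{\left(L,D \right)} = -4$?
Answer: $\frac{819}{1069} \approx 0.76614$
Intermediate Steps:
$o{\left(k \right)} = \frac{k}{5}$ ($o{\left(k \right)} = \frac{2 k}{10} = 2 k \frac{1}{10} = \frac{k}{5}$)
$T{\left(C \right)} = 4$ ($T{\left(C \right)} = - 4 \left(3 - 4\right) = \left(-4\right) \left(-1\right) = 4$)
$\frac{T{\left(70 \right)} - 823}{1500 - 2569} = \frac{4 - 823}{1500 - 2569} = - \frac{819}{-1069} = \left(-819\right) \left(- \frac{1}{1069}\right) = \frac{819}{1069}$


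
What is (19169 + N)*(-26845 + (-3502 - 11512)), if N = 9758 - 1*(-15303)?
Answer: -1851423570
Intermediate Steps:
N = 25061 (N = 9758 + 15303 = 25061)
(19169 + N)*(-26845 + (-3502 - 11512)) = (19169 + 25061)*(-26845 + (-3502 - 11512)) = 44230*(-26845 - 15014) = 44230*(-41859) = -1851423570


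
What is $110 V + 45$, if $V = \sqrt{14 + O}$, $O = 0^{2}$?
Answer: $45 + 110 \sqrt{14} \approx 456.58$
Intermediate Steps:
$O = 0$
$V = \sqrt{14}$ ($V = \sqrt{14 + 0} = \sqrt{14} \approx 3.7417$)
$110 V + 45 = 110 \sqrt{14} + 45 = 45 + 110 \sqrt{14}$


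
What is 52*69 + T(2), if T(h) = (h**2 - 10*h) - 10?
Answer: 3562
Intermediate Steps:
T(h) = -10 + h**2 - 10*h
52*69 + T(2) = 52*69 + (-10 + 2**2 - 10*2) = 3588 + (-10 + 4 - 20) = 3588 - 26 = 3562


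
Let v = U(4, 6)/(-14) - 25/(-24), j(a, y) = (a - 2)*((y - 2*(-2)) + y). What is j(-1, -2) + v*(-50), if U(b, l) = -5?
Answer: -5875/84 ≈ -69.940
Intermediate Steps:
j(a, y) = (-2 + a)*(4 + 2*y) (j(a, y) = (-2 + a)*((y + 4) + y) = (-2 + a)*((4 + y) + y) = (-2 + a)*(4 + 2*y))
v = 235/168 (v = -5/(-14) - 25/(-24) = -5*(-1/14) - 25*(-1/24) = 5/14 + 25/24 = 235/168 ≈ 1.3988)
j(-1, -2) + v*(-50) = (-8 - 4*(-2) + 4*(-1) + 2*(-1)*(-2)) + (235/168)*(-50) = (-8 + 8 - 4 + 4) - 5875/84 = 0 - 5875/84 = -5875/84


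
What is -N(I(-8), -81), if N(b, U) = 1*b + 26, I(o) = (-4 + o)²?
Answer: -170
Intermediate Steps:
N(b, U) = 26 + b (N(b, U) = b + 26 = 26 + b)
-N(I(-8), -81) = -(26 + (-4 - 8)²) = -(26 + (-12)²) = -(26 + 144) = -1*170 = -170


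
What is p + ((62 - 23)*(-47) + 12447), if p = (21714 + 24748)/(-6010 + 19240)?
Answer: 70234841/6615 ≈ 10618.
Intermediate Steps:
p = 23231/6615 (p = 46462/13230 = 46462*(1/13230) = 23231/6615 ≈ 3.5119)
p + ((62 - 23)*(-47) + 12447) = 23231/6615 + ((62 - 23)*(-47) + 12447) = 23231/6615 + (39*(-47) + 12447) = 23231/6615 + (-1833 + 12447) = 23231/6615 + 10614 = 70234841/6615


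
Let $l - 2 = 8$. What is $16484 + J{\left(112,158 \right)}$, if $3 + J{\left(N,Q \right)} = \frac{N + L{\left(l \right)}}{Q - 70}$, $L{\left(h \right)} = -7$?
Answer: $\frac{1450433}{88} \approx 16482.0$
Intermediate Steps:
$l = 10$ ($l = 2 + 8 = 10$)
$J{\left(N,Q \right)} = -3 + \frac{-7 + N}{-70 + Q}$ ($J{\left(N,Q \right)} = -3 + \frac{N - 7}{Q - 70} = -3 + \frac{-7 + N}{-70 + Q}$)
$16484 + J{\left(112,158 \right)} = 16484 + \frac{203 + 112 - 474}{-70 + 158} = 16484 + \frac{203 + 112 - 474}{88} = 16484 + \frac{1}{88} \left(-159\right) = 16484 - \frac{159}{88} = \frac{1450433}{88}$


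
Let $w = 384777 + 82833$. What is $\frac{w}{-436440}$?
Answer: $- \frac{15587}{14548} \approx -1.0714$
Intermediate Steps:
$w = 467610$
$\frac{w}{-436440} = \frac{467610}{-436440} = 467610 \left(- \frac{1}{436440}\right) = - \frac{15587}{14548}$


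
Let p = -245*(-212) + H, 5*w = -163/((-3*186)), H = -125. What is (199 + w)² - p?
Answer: -94893972371/7784100 ≈ -12191.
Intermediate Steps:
w = 163/2790 (w = (-163/((-3*186)))/5 = (-163/(-558))/5 = (-163*(-1/558))/5 = (⅕)*(163/558) = 163/2790 ≈ 0.058423)
p = 51815 (p = -245*(-212) - 125 = 51940 - 125 = 51815)
(199 + w)² - p = (199 + 163/2790)² - 1*51815 = (555373/2790)² - 51815 = 308439169129/7784100 - 51815 = -94893972371/7784100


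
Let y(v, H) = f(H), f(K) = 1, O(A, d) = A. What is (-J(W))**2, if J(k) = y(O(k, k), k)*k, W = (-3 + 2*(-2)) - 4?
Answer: 121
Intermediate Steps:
W = -11 (W = (-3 - 4) - 4 = -7 - 4 = -11)
y(v, H) = 1
J(k) = k (J(k) = 1*k = k)
(-J(W))**2 = (-1*(-11))**2 = 11**2 = 121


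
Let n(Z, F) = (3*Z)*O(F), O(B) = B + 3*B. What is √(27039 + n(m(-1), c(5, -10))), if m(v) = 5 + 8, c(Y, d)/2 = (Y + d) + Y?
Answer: √27039 ≈ 164.44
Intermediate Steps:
c(Y, d) = 2*d + 4*Y (c(Y, d) = 2*((Y + d) + Y) = 2*(d + 2*Y) = 2*d + 4*Y)
O(B) = 4*B
m(v) = 13
n(Z, F) = 12*F*Z (n(Z, F) = (3*Z)*(4*F) = 12*F*Z)
√(27039 + n(m(-1), c(5, -10))) = √(27039 + 12*(2*(-10) + 4*5)*13) = √(27039 + 12*(-20 + 20)*13) = √(27039 + 12*0*13) = √(27039 + 0) = √27039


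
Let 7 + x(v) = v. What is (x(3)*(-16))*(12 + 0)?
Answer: 768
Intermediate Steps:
x(v) = -7 + v
(x(3)*(-16))*(12 + 0) = ((-7 + 3)*(-16))*(12 + 0) = -4*(-16)*12 = 64*12 = 768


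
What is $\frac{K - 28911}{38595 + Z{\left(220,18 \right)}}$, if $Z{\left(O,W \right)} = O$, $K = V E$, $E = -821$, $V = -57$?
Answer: $\frac{17886}{38815} \approx 0.4608$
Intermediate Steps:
$K = 46797$ ($K = \left(-57\right) \left(-821\right) = 46797$)
$\frac{K - 28911}{38595 + Z{\left(220,18 \right)}} = \frac{46797 - 28911}{38595 + 220} = \frac{17886}{38815}$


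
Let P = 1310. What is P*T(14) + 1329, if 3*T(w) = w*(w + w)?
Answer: 517507/3 ≈ 1.7250e+5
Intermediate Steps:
T(w) = 2*w**2/3 (T(w) = (w*(w + w))/3 = (w*(2*w))/3 = (2*w**2)/3 = 2*w**2/3)
P*T(14) + 1329 = 1310*((2/3)*14**2) + 1329 = 1310*((2/3)*196) + 1329 = 1310*(392/3) + 1329 = 513520/3 + 1329 = 517507/3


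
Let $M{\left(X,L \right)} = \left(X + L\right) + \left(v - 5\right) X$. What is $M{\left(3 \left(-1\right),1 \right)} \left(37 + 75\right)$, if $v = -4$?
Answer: $2800$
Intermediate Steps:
$M{\left(X,L \right)} = L - 8 X$ ($M{\left(X,L \right)} = \left(X + L\right) + \left(-4 - 5\right) X = \left(L + X\right) - 9 X = L - 8 X$)
$M{\left(3 \left(-1\right),1 \right)} \left(37 + 75\right) = \left(1 - 8 \cdot 3 \left(-1\right)\right) \left(37 + 75\right) = \left(1 - -24\right) 112 = \left(1 + 24\right) 112 = 25 \cdot 112 = 2800$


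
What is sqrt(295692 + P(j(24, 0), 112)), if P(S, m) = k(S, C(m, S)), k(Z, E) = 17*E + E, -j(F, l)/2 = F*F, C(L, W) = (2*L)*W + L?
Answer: 2*I*sqrt(1086789) ≈ 2085.0*I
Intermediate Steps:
C(L, W) = L + 2*L*W (C(L, W) = 2*L*W + L = L + 2*L*W)
j(F, l) = -2*F**2 (j(F, l) = -2*F*F = -2*F**2)
k(Z, E) = 18*E
P(S, m) = 18*m*(1 + 2*S) (P(S, m) = 18*(m*(1 + 2*S)) = 18*m*(1 + 2*S))
sqrt(295692 + P(j(24, 0), 112)) = sqrt(295692 + 18*112*(1 + 2*(-2*24**2))) = sqrt(295692 + 18*112*(1 + 2*(-2*576))) = sqrt(295692 + 18*112*(1 + 2*(-1152))) = sqrt(295692 + 18*112*(1 - 2304)) = sqrt(295692 + 18*112*(-2303)) = sqrt(295692 - 4642848) = sqrt(-4347156) = 2*I*sqrt(1086789)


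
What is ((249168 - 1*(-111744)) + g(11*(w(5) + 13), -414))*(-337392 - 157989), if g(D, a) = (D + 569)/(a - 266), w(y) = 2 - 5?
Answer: -121576147917261/680 ≈ -1.7879e+11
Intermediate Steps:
w(y) = -3
g(D, a) = (569 + D)/(-266 + a)
((249168 - 1*(-111744)) + g(11*(w(5) + 13), -414))*(-337392 - 157989) = ((249168 - 1*(-111744)) + (569 + 11*(-3 + 13))/(-266 - 414))*(-337392 - 157989) = ((249168 + 111744) + (569 + 11*10)/(-680))*(-495381) = (360912 - (569 + 110)/680)*(-495381) = (360912 - 1/680*679)*(-495381) = (360912 - 679/680)*(-495381) = (245419481/680)*(-495381) = -121576147917261/680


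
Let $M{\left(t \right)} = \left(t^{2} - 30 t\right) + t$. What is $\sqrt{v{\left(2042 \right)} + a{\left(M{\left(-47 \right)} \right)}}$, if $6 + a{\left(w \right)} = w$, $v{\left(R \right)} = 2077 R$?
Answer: $40 \sqrt{2653} \approx 2060.3$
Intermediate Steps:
$M{\left(t \right)} = t^{2} - 29 t$
$a{\left(w \right)} = -6 + w$
$\sqrt{v{\left(2042 \right)} + a{\left(M{\left(-47 \right)} \right)}} = \sqrt{2077 \cdot 2042 - \left(6 + 47 \left(-29 - 47\right)\right)} = \sqrt{4241234 - -3566} = \sqrt{4241234 + \left(-6 + 3572\right)} = \sqrt{4241234 + 3566} = \sqrt{4244800} = 40 \sqrt{2653}$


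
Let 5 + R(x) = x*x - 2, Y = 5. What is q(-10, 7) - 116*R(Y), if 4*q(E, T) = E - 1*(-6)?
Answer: -2089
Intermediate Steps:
q(E, T) = 3/2 + E/4 (q(E, T) = (E - 1*(-6))/4 = (E + 6)/4 = (6 + E)/4 = 3/2 + E/4)
R(x) = -7 + x**2 (R(x) = -5 + (x*x - 2) = -5 + (x**2 - 2) = -5 + (-2 + x**2) = -7 + x**2)
q(-10, 7) - 116*R(Y) = (3/2 + (1/4)*(-10)) - 116*(-7 + 5**2) = (3/2 - 5/2) - 116*(-7 + 25) = -1 - 116*18 = -1 - 2088 = -2089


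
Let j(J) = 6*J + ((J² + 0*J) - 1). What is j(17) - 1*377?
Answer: 13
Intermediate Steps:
j(J) = -1 + J² + 6*J (j(J) = 6*J + ((J² + 0) - 1) = 6*J + (J² - 1) = 6*J + (-1 + J²) = -1 + J² + 6*J)
j(17) - 1*377 = (-1 + 17² + 6*17) - 1*377 = (-1 + 289 + 102) - 377 = 390 - 377 = 13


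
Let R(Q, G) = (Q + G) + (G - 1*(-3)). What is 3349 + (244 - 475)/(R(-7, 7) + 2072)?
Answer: 2324129/694 ≈ 3348.9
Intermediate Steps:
R(Q, G) = 3 + Q + 2*G (R(Q, G) = (G + Q) + (G + 3) = (G + Q) + (3 + G) = 3 + Q + 2*G)
3349 + (244 - 475)/(R(-7, 7) + 2072) = 3349 + (244 - 475)/((3 - 7 + 2*7) + 2072) = 3349 - 231/((3 - 7 + 14) + 2072) = 3349 - 231/(10 + 2072) = 3349 - 231/2082 = 3349 - 231*1/2082 = 3349 - 77/694 = 2324129/694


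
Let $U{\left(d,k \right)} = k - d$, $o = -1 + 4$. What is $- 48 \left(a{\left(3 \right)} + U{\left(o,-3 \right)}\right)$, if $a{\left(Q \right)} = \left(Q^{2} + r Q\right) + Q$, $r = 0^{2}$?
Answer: $-288$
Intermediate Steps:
$r = 0$
$o = 3$
$a{\left(Q \right)} = Q + Q^{2}$ ($a{\left(Q \right)} = \left(Q^{2} + 0 Q\right) + Q = \left(Q^{2} + 0\right) + Q = Q^{2} + Q = Q + Q^{2}$)
$- 48 \left(a{\left(3 \right)} + U{\left(o,-3 \right)}\right) = - 48 \left(3 \left(1 + 3\right) - 6\right) = - 48 \left(3 \cdot 4 - 6\right) = - 48 \left(12 - 6\right) = \left(-48\right) 6 = -288$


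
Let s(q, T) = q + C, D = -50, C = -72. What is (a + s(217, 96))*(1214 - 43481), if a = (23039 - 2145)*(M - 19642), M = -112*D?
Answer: 12400858964601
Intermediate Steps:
s(q, T) = -72 + q (s(q, T) = q - 72 = -72 + q)
M = 5600 (M = -112*(-50) = 5600)
a = -293393548 (a = (23039 - 2145)*(5600 - 19642) = 20894*(-14042) = -293393548)
(a + s(217, 96))*(1214 - 43481) = (-293393548 + (-72 + 217))*(1214 - 43481) = (-293393548 + 145)*(-42267) = -293393403*(-42267) = 12400858964601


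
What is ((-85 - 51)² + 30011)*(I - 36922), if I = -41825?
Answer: -3819780729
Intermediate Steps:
((-85 - 51)² + 30011)*(I - 36922) = ((-85 - 51)² + 30011)*(-41825 - 36922) = ((-136)² + 30011)*(-78747) = (18496 + 30011)*(-78747) = 48507*(-78747) = -3819780729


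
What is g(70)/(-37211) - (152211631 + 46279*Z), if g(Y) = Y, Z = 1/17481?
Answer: -99011459250257360/650485491 ≈ -1.5221e+8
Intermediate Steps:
Z = 1/17481 ≈ 5.7205e-5
g(70)/(-37211) - (152211631 + 46279*Z) = 70/(-37211) - 46279/(1/(3289 + 1/17481)) = 70*(-1/37211) - 46279/(1/(57495010/17481)) = -70/37211 - 46279/17481/57495010 = -70/37211 - 46279*57495010/17481 = -70/37211 - 2660811567790/17481 = -99011459250257360/650485491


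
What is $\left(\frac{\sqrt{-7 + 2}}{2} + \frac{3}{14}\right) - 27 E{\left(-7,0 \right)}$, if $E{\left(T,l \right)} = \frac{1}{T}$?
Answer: $\frac{57}{14} + \frac{i \sqrt{5}}{2} \approx 4.0714 + 1.118 i$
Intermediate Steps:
$\left(\frac{\sqrt{-7 + 2}}{2} + \frac{3}{14}\right) - 27 E{\left(-7,0 \right)} = \left(\frac{\sqrt{-7 + 2}}{2} + \frac{3}{14}\right) - \frac{27}{-7} = \left(\sqrt{-5} \cdot \frac{1}{2} + 3 \cdot \frac{1}{14}\right) - - \frac{27}{7} = \left(i \sqrt{5} \cdot \frac{1}{2} + \frac{3}{14}\right) + \frac{27}{7} = \left(\frac{i \sqrt{5}}{2} + \frac{3}{14}\right) + \frac{27}{7} = \left(\frac{3}{14} + \frac{i \sqrt{5}}{2}\right) + \frac{27}{7} = \frac{57}{14} + \frac{i \sqrt{5}}{2}$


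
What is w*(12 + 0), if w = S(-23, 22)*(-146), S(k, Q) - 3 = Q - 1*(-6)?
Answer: -54312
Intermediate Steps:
S(k, Q) = 9 + Q (S(k, Q) = 3 + (Q - 1*(-6)) = 3 + (Q + 6) = 3 + (6 + Q) = 9 + Q)
w = -4526 (w = (9 + 22)*(-146) = 31*(-146) = -4526)
w*(12 + 0) = -4526*(12 + 0) = -4526*12 = -54312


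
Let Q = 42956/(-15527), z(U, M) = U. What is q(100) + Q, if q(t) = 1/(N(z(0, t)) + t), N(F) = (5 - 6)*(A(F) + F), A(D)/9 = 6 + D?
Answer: -1960449/714242 ≈ -2.7448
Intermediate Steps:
A(D) = 54 + 9*D (A(D) = 9*(6 + D) = 54 + 9*D)
N(F) = -54 - 10*F (N(F) = (5 - 6)*((54 + 9*F) + F) = -(54 + 10*F) = -54 - 10*F)
Q = -42956/15527 (Q = 42956*(-1/15527) = -42956/15527 ≈ -2.7665)
q(t) = 1/(-54 + t) (q(t) = 1/((-54 - 10*0) + t) = 1/((-54 + 0) + t) = 1/(-54 + t))
q(100) + Q = 1/(-54 + 100) - 42956/15527 = 1/46 - 42956/15527 = -1960449/714242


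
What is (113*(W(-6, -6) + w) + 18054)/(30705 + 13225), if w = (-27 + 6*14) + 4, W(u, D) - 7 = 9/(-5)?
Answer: 5551/9550 ≈ 0.58126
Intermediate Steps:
W(u, D) = 26/5 (W(u, D) = 7 + 9/(-5) = 7 + 9*(-⅕) = 7 - 9/5 = 26/5)
w = 61 (w = (-27 + 84) + 4 = 57 + 4 = 61)
(113*(W(-6, -6) + w) + 18054)/(30705 + 13225) = (113*(26/5 + 61) + 18054)/(30705 + 13225) = (113*(331/5) + 18054)/43930 = (37403/5 + 18054)*(1/43930) = (127673/5)*(1/43930) = 5551/9550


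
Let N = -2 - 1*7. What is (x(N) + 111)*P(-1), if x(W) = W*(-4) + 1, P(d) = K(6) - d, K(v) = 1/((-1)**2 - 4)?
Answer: 296/3 ≈ 98.667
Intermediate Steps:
N = -9 (N = -2 - 7 = -9)
K(v) = -1/3 (K(v) = 1/(1 - 4) = 1/(-3) = -1/3)
P(d) = -1/3 - d
x(W) = 1 - 4*W (x(W) = -4*W + 1 = 1 - 4*W)
(x(N) + 111)*P(-1) = ((1 - 4*(-9)) + 111)*(-1/3 - 1*(-1)) = ((1 + 36) + 111)*(-1/3 + 1) = (37 + 111)*(2/3) = 148*(2/3) = 296/3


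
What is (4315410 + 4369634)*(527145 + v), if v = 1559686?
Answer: 18124219055564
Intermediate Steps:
(4315410 + 4369634)*(527145 + v) = (4315410 + 4369634)*(527145 + 1559686) = 8685044*2086831 = 18124219055564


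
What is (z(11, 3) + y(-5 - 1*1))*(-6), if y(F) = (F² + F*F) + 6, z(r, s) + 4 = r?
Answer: -510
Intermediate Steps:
z(r, s) = -4 + r
y(F) = 6 + 2*F² (y(F) = (F² + F²) + 6 = 2*F² + 6 = 6 + 2*F²)
(z(11, 3) + y(-5 - 1*1))*(-6) = ((-4 + 11) + (6 + 2*(-5 - 1*1)²))*(-6) = (7 + (6 + 2*(-5 - 1)²))*(-6) = (7 + (6 + 2*(-6)²))*(-6) = (7 + (6 + 2*36))*(-6) = (7 + (6 + 72))*(-6) = (7 + 78)*(-6) = 85*(-6) = -510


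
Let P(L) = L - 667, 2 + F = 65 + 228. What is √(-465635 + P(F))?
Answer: 3*I*√51779 ≈ 682.65*I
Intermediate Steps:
F = 291 (F = -2 + (65 + 228) = -2 + 293 = 291)
P(L) = -667 + L
√(-465635 + P(F)) = √(-465635 + (-667 + 291)) = √(-465635 - 376) = √(-466011) = 3*I*√51779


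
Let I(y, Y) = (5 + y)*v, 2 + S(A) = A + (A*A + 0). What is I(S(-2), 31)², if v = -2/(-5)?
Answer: 4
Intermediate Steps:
v = ⅖ (v = -2*(-⅕) = ⅖ ≈ 0.40000)
S(A) = -2 + A + A² (S(A) = -2 + (A + (A*A + 0)) = -2 + (A + (A² + 0)) = -2 + (A + A²) = -2 + A + A²)
I(y, Y) = 2 + 2*y/5 (I(y, Y) = (5 + y)*(⅖) = 2 + 2*y/5)
I(S(-2), 31)² = (2 + 2*(-2 - 2 + (-2)²)/5)² = (2 + 2*(-2 - 2 + 4)/5)² = (2 + (⅖)*0)² = (2 + 0)² = 2² = 4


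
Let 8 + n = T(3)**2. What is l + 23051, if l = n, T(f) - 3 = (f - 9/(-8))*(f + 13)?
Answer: 27804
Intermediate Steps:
T(f) = 3 + (13 + f)*(9/8 + f) (T(f) = 3 + (f - 9/(-8))*(f + 13) = 3 + (f - 9*(-1/8))*(13 + f) = 3 + (f + 9/8)*(13 + f) = 3 + (9/8 + f)*(13 + f) = 3 + (13 + f)*(9/8 + f))
n = 4753 (n = -8 + (141/8 + 3**2 + (113/8)*3)**2 = -8 + (141/8 + 9 + 339/8)**2 = -8 + 69**2 = -8 + 4761 = 4753)
l = 4753
l + 23051 = 4753 + 23051 = 27804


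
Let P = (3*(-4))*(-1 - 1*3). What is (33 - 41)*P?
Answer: -384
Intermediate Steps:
P = 48 (P = -12*(-1 - 3) = -12*(-4) = 48)
(33 - 41)*P = (33 - 41)*48 = -8*48 = -384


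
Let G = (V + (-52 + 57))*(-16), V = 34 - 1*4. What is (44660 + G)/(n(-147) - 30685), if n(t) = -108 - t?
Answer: -3150/2189 ≈ -1.4390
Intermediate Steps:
V = 30 (V = 34 - 4 = 30)
G = -560 (G = (30 + (-52 + 57))*(-16) = (30 + 5)*(-16) = 35*(-16) = -560)
(44660 + G)/(n(-147) - 30685) = (44660 - 560)/((-108 - 1*(-147)) - 30685) = 44100/((-108 + 147) - 30685) = 44100/(39 - 30685) = 44100/(-30646) = 44100*(-1/30646) = -3150/2189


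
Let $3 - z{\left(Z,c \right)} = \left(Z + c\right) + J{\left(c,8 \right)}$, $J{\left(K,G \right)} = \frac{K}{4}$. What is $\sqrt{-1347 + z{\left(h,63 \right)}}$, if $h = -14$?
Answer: $\frac{7 i \sqrt{115}}{2} \approx 37.533 i$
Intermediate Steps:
$J{\left(K,G \right)} = \frac{K}{4}$ ($J{\left(K,G \right)} = K \frac{1}{4} = \frac{K}{4}$)
$z{\left(Z,c \right)} = 3 - Z - \frac{5 c}{4}$ ($z{\left(Z,c \right)} = 3 - \left(\left(Z + c\right) + \frac{c}{4}\right) = 3 - \left(Z + \frac{5 c}{4}\right) = 3 - Z - \frac{5 c}{4}$)
$\sqrt{-1347 + z{\left(h,63 \right)}} = \sqrt{-1347 - \frac{247}{4}} = \sqrt{- \frac{5635}{4}} = \frac{7 i \sqrt{115}}{2}$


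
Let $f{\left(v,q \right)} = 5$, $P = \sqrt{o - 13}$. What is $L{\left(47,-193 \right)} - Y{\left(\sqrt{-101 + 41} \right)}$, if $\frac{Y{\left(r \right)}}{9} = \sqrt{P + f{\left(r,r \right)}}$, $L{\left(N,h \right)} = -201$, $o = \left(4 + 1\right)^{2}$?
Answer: $-201 - 9 \sqrt{5 + 2 \sqrt{3}} \approx -227.18$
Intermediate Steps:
$o = 25$ ($o = 5^{2} = 25$)
$P = 2 \sqrt{3}$ ($P = \sqrt{25 - 13} = \sqrt{12} = 2 \sqrt{3} \approx 3.4641$)
$Y{\left(r \right)} = 9 \sqrt{5 + 2 \sqrt{3}}$ ($Y{\left(r \right)} = 9 \sqrt{2 \sqrt{3} + 5} = 9 \sqrt{5 + 2 \sqrt{3}}$)
$L{\left(47,-193 \right)} - Y{\left(\sqrt{-101 + 41} \right)} = -201 - 9 \sqrt{5 + 2 \sqrt{3}}$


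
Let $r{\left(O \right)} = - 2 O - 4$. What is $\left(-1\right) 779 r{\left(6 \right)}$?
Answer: $12464$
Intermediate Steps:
$r{\left(O \right)} = -4 - 2 O$
$\left(-1\right) 779 r{\left(6 \right)} = \left(-1\right) 779 \left(-4 - 12\right) = - 779 \left(-4 - 12\right) = \left(-779\right) \left(-16\right) = 12464$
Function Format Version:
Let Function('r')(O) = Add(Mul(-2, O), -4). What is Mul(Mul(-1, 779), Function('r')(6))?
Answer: 12464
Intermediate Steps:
Function('r')(O) = Add(-4, Mul(-2, O))
Mul(Mul(-1, 779), Function('r')(6)) = Mul(Mul(-1, 779), Add(-4, Mul(-2, 6))) = Mul(-779, Add(-4, -12)) = Mul(-779, -16) = 12464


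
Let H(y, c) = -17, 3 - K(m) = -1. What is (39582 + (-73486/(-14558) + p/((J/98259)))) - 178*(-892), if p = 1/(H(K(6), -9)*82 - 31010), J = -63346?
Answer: 102200333749212009/515218609784 ≈ 1.9836e+5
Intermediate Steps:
K(m) = 4 (K(m) = 3 - 1*(-1) = 3 + 1 = 4)
p = -1/32404 (p = 1/(-17*82 - 31010) = 1/(-1394 - 31010) = 1/(-32404) = -1/32404 ≈ -3.0860e-5)
(39582 + (-73486/(-14558) + p/((J/98259)))) - 178*(-892) = (39582 + (-73486/(-14558) - 1/(32404*((-63346/98259))))) - 178*(-892) = (39582 + (-73486*(-1/14558) - 1/(32404*((-63346*1/98259))))) - 1*(-158776) = (39582 + (1267/251 - 1/(32404*(-63346/98259)))) + 158776 = (39582 + (1267/251 - 1/32404*(-98259/63346))) + 158776 = (39582 + (1267/251 + 98259/2052663784)) + 158776 = (39582 + 2600749677337/515218609784) + 158776 = 20395983762147625/515218609784 + 158776 = 102200333749212009/515218609784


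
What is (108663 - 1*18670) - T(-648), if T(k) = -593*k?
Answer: -294271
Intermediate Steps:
(108663 - 1*18670) - T(-648) = (108663 - 1*18670) - (-593)*(-648) = (108663 - 18670) - 1*384264 = 89993 - 384264 = -294271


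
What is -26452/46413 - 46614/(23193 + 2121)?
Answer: -472183585/195816447 ≈ -2.4114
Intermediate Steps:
-26452/46413 - 46614/(23193 + 2121) = -26452*1/46413 - 46614/25314 = -26452/46413 - 46614*1/25314 = -26452/46413 - 7769/4219 = -472183585/195816447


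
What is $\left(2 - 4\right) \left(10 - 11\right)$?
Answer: $2$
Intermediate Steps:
$\left(2 - 4\right) \left(10 - 11\right) = \left(2 - 4\right) \left(-1\right) = \left(-2\right) \left(-1\right) = 2$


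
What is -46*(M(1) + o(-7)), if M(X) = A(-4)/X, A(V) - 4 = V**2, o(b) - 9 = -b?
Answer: -1656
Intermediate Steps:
o(b) = 9 - b
A(V) = 4 + V**2
M(X) = 20/X (M(X) = (4 + (-4)**2)/X = (4 + 16)/X = 20/X)
-46*(M(1) + o(-7)) = -46*(20/1 + (9 - 1*(-7))) = -46*(20*1 + (9 + 7)) = -46*(20 + 16) = -46*36 = -1656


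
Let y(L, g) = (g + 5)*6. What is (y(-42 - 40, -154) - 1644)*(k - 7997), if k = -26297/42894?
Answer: 48369995715/2383 ≈ 2.0298e+7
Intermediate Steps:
k = -26297/42894 (k = -26297*1/42894 = -26297/42894 ≈ -0.61307)
y(L, g) = 30 + 6*g (y(L, g) = (5 + g)*6 = 30 + 6*g)
(y(-42 - 40, -154) - 1644)*(k - 7997) = ((30 + 6*(-154)) - 1644)*(-26297/42894 - 7997) = ((30 - 924) - 1644)*(-343049615/42894) = (-894 - 1644)*(-343049615/42894) = -2538*(-343049615/42894) = 48369995715/2383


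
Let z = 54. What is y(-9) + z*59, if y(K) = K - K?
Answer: 3186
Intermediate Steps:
y(K) = 0
y(-9) + z*59 = 0 + 54*59 = 0 + 3186 = 3186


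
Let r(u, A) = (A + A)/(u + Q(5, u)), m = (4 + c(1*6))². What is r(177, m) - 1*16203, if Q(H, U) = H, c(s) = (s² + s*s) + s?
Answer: -1467749/91 ≈ -16129.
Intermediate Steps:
c(s) = s + 2*s² (c(s) = (s² + s²) + s = 2*s² + s = s + 2*s²)
m = 6724 (m = (4 + (1*6)*(1 + 2*(1*6)))² = (4 + 6*(1 + 2*6))² = (4 + 6*(1 + 12))² = (4 + 6*13)² = (4 + 78)² = 82² = 6724)
r(u, A) = 2*A/(5 + u) (r(u, A) = (A + A)/(u + 5) = (2*A)/(5 + u) = 2*A/(5 + u))
r(177, m) - 1*16203 = 2*6724/(5 + 177) - 1*16203 = 2*6724/182 - 16203 = 2*6724*(1/182) - 16203 = 6724/91 - 16203 = -1467749/91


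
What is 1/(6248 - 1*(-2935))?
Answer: 1/9183 ≈ 0.00010890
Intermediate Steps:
1/(6248 - 1*(-2935)) = 1/(6248 + 2935) = 1/9183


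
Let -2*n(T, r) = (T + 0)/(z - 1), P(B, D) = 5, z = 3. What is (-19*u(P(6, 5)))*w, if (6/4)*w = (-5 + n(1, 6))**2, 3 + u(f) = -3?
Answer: 8379/4 ≈ 2094.8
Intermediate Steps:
u(f) = -6 (u(f) = -3 - 3 = -6)
n(T, r) = -T/4 (n(T, r) = -(T + 0)/(2*(3 - 1)) = -T/(2*2) = -T/4)
w = 147/8 (w = 2*(-5 - 1/4*1)**2/3 = 2*(-5 - 1/4)**2/3 = 2*(-21/4)**2/3 = (2/3)*(441/16) = 147/8 ≈ 18.375)
(-19*u(P(6, 5)))*w = -19*(-6)*(147/8) = 114*(147/8) = 8379/4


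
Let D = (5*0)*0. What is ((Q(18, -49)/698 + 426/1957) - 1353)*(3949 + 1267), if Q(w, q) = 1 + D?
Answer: -4819270395824/682993 ≈ -7.0561e+6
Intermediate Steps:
D = 0 (D = 0*0 = 0)
Q(w, q) = 1 (Q(w, q) = 1 + 0 = 1)
((Q(18, -49)/698 + 426/1957) - 1353)*(3949 + 1267) = ((1/698 + 426/1957) - 1353)*(3949 + 1267) = ((1*(1/698) + 426*(1/1957)) - 1353)*5216 = ((1/698 + 426/1957) - 1353)*5216 = (299305/1365986 - 1353)*5216 = -1847879753/1365986*5216 = -4819270395824/682993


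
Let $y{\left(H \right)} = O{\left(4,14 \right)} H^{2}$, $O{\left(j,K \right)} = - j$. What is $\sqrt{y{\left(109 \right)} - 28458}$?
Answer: $i \sqrt{75982} \approx 275.65 i$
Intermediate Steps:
$y{\left(H \right)} = - 4 H^{2}$ ($y{\left(H \right)} = \left(-1\right) 4 H^{2} = - 4 H^{2}$)
$\sqrt{y{\left(109 \right)} - 28458} = \sqrt{- 4 \cdot 109^{2} - 28458} = \sqrt{\left(-4\right) 11881 - 28458} = \sqrt{-47524 - 28458} = \sqrt{-75982} = i \sqrt{75982}$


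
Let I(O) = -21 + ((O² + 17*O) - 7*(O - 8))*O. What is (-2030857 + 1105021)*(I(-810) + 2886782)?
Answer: 483322128343764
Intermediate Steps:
I(O) = -21 + O*(56 + O² + 10*O) (I(O) = -21 + ((O² + 17*O) - 7*(-8 + O))*O = -21 + ((O² + 17*O) + (56 - 7*O))*O = -21 + (56 + O² + 10*O)*O = -21 + O*(56 + O² + 10*O))
(-2030857 + 1105021)*(I(-810) + 2886782) = (-2030857 + 1105021)*((-21 + (-810)³ + 10*(-810)² + 56*(-810)) + 2886782) = -925836*((-21 - 531441000 + 10*656100 - 45360) + 2886782) = -925836*((-21 - 531441000 + 6561000 - 45360) + 2886782) = -925836*(-524925381 + 2886782) = -925836*(-522038599) = 483322128343764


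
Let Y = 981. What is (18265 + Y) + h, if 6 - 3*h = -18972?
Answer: 25572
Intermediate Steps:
h = 6326 (h = 2 - ⅓*(-18972) = 2 + 6324 = 6326)
(18265 + Y) + h = (18265 + 981) + 6326 = 19246 + 6326 = 25572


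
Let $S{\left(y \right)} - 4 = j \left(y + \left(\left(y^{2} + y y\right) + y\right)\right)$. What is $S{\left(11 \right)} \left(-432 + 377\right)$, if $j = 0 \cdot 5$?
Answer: $-220$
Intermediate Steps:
$j = 0$
$S{\left(y \right)} = 4$ ($S{\left(y \right)} = 4 + 0 \left(y + \left(\left(y^{2} + y y\right) + y\right)\right) = 4 + 0 \left(y + \left(\left(y^{2} + y^{2}\right) + y\right)\right) = 4 + 0 \left(y + \left(2 y^{2} + y\right)\right) = 4 + 0 \left(y + \left(y + 2 y^{2}\right)\right) = 4 + 0 \left(2 y + 2 y^{2}\right) = 4 + 0 = 4$)
$S{\left(11 \right)} \left(-432 + 377\right) = 4 \left(-432 + 377\right) = 4 \left(-55\right) = -220$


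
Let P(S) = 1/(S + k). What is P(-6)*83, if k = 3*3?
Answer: 83/3 ≈ 27.667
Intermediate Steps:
k = 9
P(S) = 1/(9 + S) (P(S) = 1/(S + 9) = 1/(9 + S))
P(-6)*83 = 83/(9 - 6) = 83/3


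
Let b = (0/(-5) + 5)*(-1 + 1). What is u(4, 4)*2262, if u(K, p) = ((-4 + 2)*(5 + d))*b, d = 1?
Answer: 0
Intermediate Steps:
b = 0 (b = (0*(-⅕) + 5)*0 = (0 + 5)*0 = 5*0 = 0)
u(K, p) = 0 (u(K, p) = ((-4 + 2)*(5 + 1))*0 = -2*6*0 = -12*0 = 0)
u(4, 4)*2262 = 0*2262 = 0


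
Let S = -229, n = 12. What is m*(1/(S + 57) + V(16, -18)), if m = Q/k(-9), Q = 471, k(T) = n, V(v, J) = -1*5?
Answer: -135177/688 ≈ -196.48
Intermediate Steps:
V(v, J) = -5
k(T) = 12
m = 157/4 (m = 471/12 = 471*(1/12) = 157/4 ≈ 39.250)
m*(1/(S + 57) + V(16, -18)) = 157*(1/(-229 + 57) - 5)/4 = 157*(1/(-172) - 5)/4 = 157*(-1/172 - 5)/4 = (157/4)*(-861/172) = -135177/688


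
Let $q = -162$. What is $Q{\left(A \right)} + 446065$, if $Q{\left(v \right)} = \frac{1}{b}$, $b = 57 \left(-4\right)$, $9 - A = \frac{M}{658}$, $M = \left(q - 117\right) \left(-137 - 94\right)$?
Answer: $\frac{101702819}{228} \approx 4.4607 \cdot 10^{5}$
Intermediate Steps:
$M = 64449$ ($M = \left(-162 - 117\right) \left(-137 - 94\right) = \left(-279\right) \left(-231\right) = 64449$)
$A = - \frac{8361}{94}$ ($A = 9 - \frac{64449}{658} = 9 - 64449 \cdot \frac{1}{658} = 9 - \frac{9207}{94} = - \frac{8361}{94} \approx -88.947$)
$b = -228$
$Q{\left(v \right)} = - \frac{1}{228}$ ($Q{\left(v \right)} = \frac{1}{-228} = - \frac{1}{228}$)
$Q{\left(A \right)} + 446065 = - \frac{1}{228} + 446065 = \frac{101702819}{228}$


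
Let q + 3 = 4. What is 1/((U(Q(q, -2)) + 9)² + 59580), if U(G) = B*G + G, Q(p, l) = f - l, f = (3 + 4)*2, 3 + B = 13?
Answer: 1/93805 ≈ 1.0660e-5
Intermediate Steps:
B = 10 (B = -3 + 13 = 10)
f = 14 (f = 7*2 = 14)
q = 1 (q = -3 + 4 = 1)
Q(p, l) = 14 - l
U(G) = 11*G (U(G) = 10*G + G = 11*G)
1/((U(Q(q, -2)) + 9)² + 59580) = 1/((11*(14 - 1*(-2)) + 9)² + 59580) = 1/((11*(14 + 2) + 9)² + 59580) = 1/((11*16 + 9)² + 59580) = 1/((176 + 9)² + 59580) = 1/(185² + 59580) = 1/(34225 + 59580) = 1/93805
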